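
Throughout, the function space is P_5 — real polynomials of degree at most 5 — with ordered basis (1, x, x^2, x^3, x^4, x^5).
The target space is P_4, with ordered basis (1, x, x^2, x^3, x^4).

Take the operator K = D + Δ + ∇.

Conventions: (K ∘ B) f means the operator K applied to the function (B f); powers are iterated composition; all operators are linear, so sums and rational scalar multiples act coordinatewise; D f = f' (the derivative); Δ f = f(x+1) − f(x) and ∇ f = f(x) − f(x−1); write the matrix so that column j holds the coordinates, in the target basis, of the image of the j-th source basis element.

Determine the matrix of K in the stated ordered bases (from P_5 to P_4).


image of 1: 0
image of x: 3
image of x^2: 6x
image of x^3: 9x^2 + 2
image of x^4: 12x^3 + 8x
image of x^5: 15x^4 + 20x^2 + 2
each image's coordinates form column j of the matrix

the matrix is [[0, 3, 0, 2, 0, 2]; [0, 0, 6, 0, 8, 0]; [0, 0, 0, 9, 0, 20]; [0, 0, 0, 0, 12, 0]; [0, 0, 0, 0, 0, 15]] (rows listed top to bottom)


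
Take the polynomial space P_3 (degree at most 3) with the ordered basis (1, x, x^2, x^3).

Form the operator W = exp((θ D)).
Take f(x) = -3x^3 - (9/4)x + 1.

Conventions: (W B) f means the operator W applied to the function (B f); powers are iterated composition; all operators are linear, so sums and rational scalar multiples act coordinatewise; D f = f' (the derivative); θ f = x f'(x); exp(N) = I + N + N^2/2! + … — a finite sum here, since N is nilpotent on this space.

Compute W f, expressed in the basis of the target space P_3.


order-1 term: -18x^2
order-2 term: -18x
the series for exp((θ D)) f terminates at order 2
exp((θ D)) f = -3x^3 - 18x^2 - (81/4)x + 1

the image equals g(x) = -3x^3 - 18x^2 - (81/4)x + 1


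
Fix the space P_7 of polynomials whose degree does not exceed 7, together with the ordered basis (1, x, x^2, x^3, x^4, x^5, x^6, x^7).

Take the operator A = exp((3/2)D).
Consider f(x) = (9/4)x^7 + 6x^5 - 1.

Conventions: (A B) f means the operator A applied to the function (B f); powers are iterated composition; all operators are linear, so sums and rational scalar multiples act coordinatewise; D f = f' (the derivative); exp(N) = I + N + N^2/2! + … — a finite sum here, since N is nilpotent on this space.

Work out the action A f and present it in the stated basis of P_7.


g(x) = (9/4)x^7 + (189/8)x^6 + (1797/16)x^5 + (9945/32)x^4 + (34155/64)x^3 + (71847/128)x^2 + (84807/256)x + 42499/512

order-1 term: (189/8)x^6 + 45x^4
order-2 term: (1701/16)x^5 + 135x^3
order-3 term: (8505/32)x^4 + (405/2)x^2
order-4 term: (25515/64)x^3 + (1215/8)x
order-5 term: (45927/128)x^2 + 729/16
order-6 term: (45927/256)x
order-7 term: 19683/512
the series for exp((3/2)D) f terminates at order 7
exp((3/2)D) f = (9/4)x^7 + (189/8)x^6 + (1797/16)x^5 + (9945/32)x^4 + (34155/64)x^3 + (71847/128)x^2 + (84807/256)x + 42499/512


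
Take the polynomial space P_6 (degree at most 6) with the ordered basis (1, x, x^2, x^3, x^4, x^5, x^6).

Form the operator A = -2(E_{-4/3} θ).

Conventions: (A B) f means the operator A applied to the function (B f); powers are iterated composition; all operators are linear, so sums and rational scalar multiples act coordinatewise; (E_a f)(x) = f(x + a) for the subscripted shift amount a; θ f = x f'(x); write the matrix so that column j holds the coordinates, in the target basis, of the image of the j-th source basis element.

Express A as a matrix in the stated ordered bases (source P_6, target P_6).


image of 1: 0
image of x: -2x + 8/3
image of x^2: -4x^2 + (32/3)x - 64/9
image of x^3: -6x^3 + 24x^2 - 32x + 128/9
image of x^4: -8x^4 + (128/3)x^3 - (256/3)x^2 + (2048/27)x - 2048/81
image of x^5: -10x^5 + (200/3)x^4 - (1600/9)x^3 + (6400/27)x^2 - (12800/81)x + 10240/243
image of x^6: -12x^6 + 96x^5 - 320x^4 + (5120/9)x^3 - (5120/9)x^2 + (8192/27)x - 16384/243
each image's coordinates form column j of the matrix

the matrix is [[0, 8/3, -64/9, 128/9, -2048/81, 10240/243, -16384/243]; [0, -2, 32/3, -32, 2048/27, -12800/81, 8192/27]; [0, 0, -4, 24, -256/3, 6400/27, -5120/9]; [0, 0, 0, -6, 128/3, -1600/9, 5120/9]; [0, 0, 0, 0, -8, 200/3, -320]; [0, 0, 0, 0, 0, -10, 96]; [0, 0, 0, 0, 0, 0, -12]] (rows listed top to bottom)


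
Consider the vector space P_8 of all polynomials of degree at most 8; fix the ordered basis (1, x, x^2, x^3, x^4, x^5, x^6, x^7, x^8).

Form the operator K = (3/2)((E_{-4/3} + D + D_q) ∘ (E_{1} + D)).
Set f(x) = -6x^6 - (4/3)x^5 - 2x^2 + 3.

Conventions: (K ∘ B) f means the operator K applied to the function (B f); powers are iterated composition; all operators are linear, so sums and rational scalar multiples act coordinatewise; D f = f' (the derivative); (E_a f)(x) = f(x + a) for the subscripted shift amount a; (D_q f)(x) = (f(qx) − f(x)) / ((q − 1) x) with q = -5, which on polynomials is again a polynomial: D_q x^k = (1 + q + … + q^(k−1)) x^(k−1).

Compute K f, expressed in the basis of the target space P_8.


E_{1} f = -6x^6 - (112/3)x^5 - (290/3)x^4 - (400/3)x^3 - (316/3)x^2 - (140/3)x - 19/3
D f = -36x^5 - (20/3)x^4 - 4x
(E_{1} + D) f = -6x^6 - (220/3)x^5 - (310/3)x^4 - (400/3)x^3 - (316/3)x^2 - (152/3)x - 19/3
E_{-4/3} (E_{1} + D) f = -6x^6 - (76/3)x^5 + (2030/9)x^4 - (16240/27)x^3 + (63148/81)x^2 - (123512/243)x + 101143/729
D (E_{1} + D) f = -36x^5 - (1100/3)x^4 - (1240/3)x^3 - 400x^2 - (632/3)x - 152/3
D_q (E_{1} + D) f = 15624x^5 - (114620/3)x^4 + (32240/3)x^3 - 2800x^2 + (1264/3)x - 152/3
(E_{-4/3} + D + D_q) (E_{1} + D) f = -6x^6 + (46688/3)x^5 - (345130/9)x^4 + (262760/27)x^3 - (196052/81)x^2 - (72320/243)x + 27271/729
((3/2)((E_{-4/3} + D + D_q) ∘ (E_{1} + D))) f = -9x^6 + 23344x^5 - (172565/3)x^4 + (131380/9)x^3 - (98026/27)x^2 - (36160/81)x + 27271/486

g(x) = -9x^6 + 23344x^5 - (172565/3)x^4 + (131380/9)x^3 - (98026/27)x^2 - (36160/81)x + 27271/486


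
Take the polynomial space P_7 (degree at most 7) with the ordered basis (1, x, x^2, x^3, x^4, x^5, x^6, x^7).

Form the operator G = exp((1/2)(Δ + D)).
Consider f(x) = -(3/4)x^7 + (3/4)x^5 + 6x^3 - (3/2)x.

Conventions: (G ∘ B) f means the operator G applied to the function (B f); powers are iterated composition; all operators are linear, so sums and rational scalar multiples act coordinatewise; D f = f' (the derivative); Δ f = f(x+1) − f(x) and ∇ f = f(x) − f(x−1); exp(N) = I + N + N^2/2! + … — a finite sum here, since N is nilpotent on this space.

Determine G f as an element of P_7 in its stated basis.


g(x) = -(3/4)x^7 - (21/4)x^6 - (183/8)x^5 - 75x^4 - (2769/16)x^3 - (4455/16)x^2 - (9045/32)x - 1089/8

order-1 term: -(21/4)x^6 - (63/8)x^5 - (75/8)x^4 - (75/8)x^3 + (111/8)x^2 + (33/4)x + 3/2
order-2 term: -(63/4)x^5 - (315/8)x^4 - (1035/16)x^3 - (135/2)x^2 - (81/4)x - 3/8
order-3 term: -(105/4)x^4 - (315/4)x^3 - (2085/16)x^2 - (3735/32)x - 1215/32
order-4 term: -(105/4)x^3 - (315/4)x^2 - (1725/16)x - 1875/32
order-5 term: -(63/4)x^2 - (315/8)x - 513/16
order-6 term: -(21/4)x - 63/8
order-7 term: -3/4
the series for exp((1/2)(Δ + D)) f terminates at order 7
exp((1/2)(Δ + D)) f = -(3/4)x^7 - (21/4)x^6 - (183/8)x^5 - 75x^4 - (2769/16)x^3 - (4455/16)x^2 - (9045/32)x - 1089/8


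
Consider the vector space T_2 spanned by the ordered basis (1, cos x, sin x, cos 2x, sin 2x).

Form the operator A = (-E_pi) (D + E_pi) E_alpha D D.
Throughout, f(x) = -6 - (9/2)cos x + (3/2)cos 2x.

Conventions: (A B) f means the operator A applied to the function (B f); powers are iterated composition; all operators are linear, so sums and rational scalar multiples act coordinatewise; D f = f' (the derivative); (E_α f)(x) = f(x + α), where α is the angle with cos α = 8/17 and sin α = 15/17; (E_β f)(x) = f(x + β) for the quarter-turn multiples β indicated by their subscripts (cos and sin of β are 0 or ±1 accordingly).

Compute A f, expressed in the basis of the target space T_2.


the image equals g(x) = -(207/34)cos x + (63/34)sin x - (3846/289)cos 2x + (492/289)sin 2x

D f = (9/2)sin x - 3sin 2x
D D f = (9/2)cos x - 6cos 2x
E_alpha D D f = (36/17)cos x - (135/34)sin x + (966/289)cos 2x + (1440/289)sin 2x
D (E_alpha D D) f = -(135/34)cos x - (36/17)sin x + (2880/289)cos 2x - (1932/289)sin 2x
E_pi (E_alpha D D) f = -(36/17)cos x + (135/34)sin x + (966/289)cos 2x + (1440/289)sin 2x
(D + E_pi) (E_alpha D D) f = -(207/34)cos x + (63/34)sin x + (3846/289)cos 2x - (492/289)sin 2x
E_pi (D + E_pi) (E_alpha D D) f = (207/34)cos x - (63/34)sin x + (3846/289)cos 2x - (492/289)sin 2x
(-E_pi) (D + E_pi) (E_alpha D D) f = -(207/34)cos x + (63/34)sin x - (3846/289)cos 2x + (492/289)sin 2x


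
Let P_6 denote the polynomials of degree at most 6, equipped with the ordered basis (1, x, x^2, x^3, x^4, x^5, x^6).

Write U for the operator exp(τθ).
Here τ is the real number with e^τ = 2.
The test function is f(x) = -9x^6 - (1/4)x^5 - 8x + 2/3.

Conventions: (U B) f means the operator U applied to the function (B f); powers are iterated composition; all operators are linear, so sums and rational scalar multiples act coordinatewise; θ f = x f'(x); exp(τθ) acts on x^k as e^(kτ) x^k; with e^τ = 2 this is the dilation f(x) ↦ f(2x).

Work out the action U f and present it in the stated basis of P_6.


g(x) = -576x^6 - 8x^5 - 16x + 2/3

exp(τθ) x^k = e^(kτ) x^k; with e^τ = 2 this sends x^k to 2^k x^k
x ↦ 2 x
x^5 ↦ 32 x^5
x^6 ↦ 64 x^6
applying this coordinatewise to f: exp(τθ) f = -576x^6 - 8x^5 - 16x + 2/3


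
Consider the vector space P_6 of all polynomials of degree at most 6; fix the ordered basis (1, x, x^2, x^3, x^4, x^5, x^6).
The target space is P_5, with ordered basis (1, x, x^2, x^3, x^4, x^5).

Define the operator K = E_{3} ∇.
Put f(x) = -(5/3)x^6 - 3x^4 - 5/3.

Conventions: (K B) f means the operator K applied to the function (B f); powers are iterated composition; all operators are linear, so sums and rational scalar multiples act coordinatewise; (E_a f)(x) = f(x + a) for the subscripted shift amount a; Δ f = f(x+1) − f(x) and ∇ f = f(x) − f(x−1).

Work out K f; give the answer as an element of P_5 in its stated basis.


g(x) = -10x^5 - 125x^4 - (1936/3)x^3 - 1715x^2 - 2338x - 3910/3

∇ f = -10x^5 + 25x^4 - (136/3)x^3 + 43x^2 - 22x + 14/3
E_{3} ∇ f = -10x^5 - 125x^4 - (1936/3)x^3 - 1715x^2 - 2338x - 3910/3


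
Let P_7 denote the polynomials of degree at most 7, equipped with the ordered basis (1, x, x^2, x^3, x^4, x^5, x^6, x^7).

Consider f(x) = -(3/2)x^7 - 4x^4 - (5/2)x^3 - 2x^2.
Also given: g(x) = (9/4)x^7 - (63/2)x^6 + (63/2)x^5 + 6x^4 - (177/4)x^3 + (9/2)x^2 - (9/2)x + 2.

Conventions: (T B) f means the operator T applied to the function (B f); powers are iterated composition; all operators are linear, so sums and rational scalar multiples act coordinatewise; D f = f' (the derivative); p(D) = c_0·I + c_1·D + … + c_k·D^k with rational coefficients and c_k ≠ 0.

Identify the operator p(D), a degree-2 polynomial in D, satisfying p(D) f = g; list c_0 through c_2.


p(D) = -(3/2)·I + 3·D − (1/2)·D^2, i.e. c_0 = -3/2, c_1 = 3, c_2 = -1/2

D^0 f = -(3/2)x^7 - 4x^4 - (5/2)x^3 - 2x^2
D^1 f = -(21/2)x^6 - 16x^3 - (15/2)x^2 - 4x
D^2 f = -63x^5 - 48x^2 - 15x - 4
matching coefficients of g against c_0 f + c_1 Df + … from the top degree down determines the c_i
solution: c_0 = -3/2, c_1 = 3, c_2 = -1/2


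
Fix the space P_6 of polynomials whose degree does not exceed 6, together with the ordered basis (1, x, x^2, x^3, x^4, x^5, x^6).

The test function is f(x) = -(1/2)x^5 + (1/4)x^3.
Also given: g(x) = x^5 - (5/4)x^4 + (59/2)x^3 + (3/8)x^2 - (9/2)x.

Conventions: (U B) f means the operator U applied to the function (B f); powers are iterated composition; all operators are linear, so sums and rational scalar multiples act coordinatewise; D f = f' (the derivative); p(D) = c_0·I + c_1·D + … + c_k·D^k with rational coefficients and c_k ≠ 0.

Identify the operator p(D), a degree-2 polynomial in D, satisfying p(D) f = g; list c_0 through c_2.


p(D) = -2·I + (1/2)·D − 3·D^2, i.e. c_0 = -2, c_1 = 1/2, c_2 = -3

D^0 f = -(1/2)x^5 + (1/4)x^3
D^1 f = -(5/2)x^4 + (3/4)x^2
D^2 f = -10x^3 + (3/2)x
matching coefficients of g against c_0 f + c_1 Df + … from the top degree down determines the c_i
solution: c_0 = -2, c_1 = 1/2, c_2 = -3


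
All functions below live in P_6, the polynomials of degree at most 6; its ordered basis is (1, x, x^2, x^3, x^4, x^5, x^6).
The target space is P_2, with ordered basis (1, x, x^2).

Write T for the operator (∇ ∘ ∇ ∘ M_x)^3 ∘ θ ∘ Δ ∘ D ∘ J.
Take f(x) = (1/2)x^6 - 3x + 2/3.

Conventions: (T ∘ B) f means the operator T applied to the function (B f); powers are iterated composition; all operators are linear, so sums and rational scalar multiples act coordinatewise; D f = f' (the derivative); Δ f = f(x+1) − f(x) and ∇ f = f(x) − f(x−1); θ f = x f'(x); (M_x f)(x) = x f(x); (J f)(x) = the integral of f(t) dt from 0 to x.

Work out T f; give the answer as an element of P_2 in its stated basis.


J f = (1/14)x^7 - (3/2)x^2 + (2/3)x
D J f = (1/2)x^6 - 3x + 2/3
Δ D J f = 3x^5 + (15/2)x^4 + 10x^3 + (15/2)x^2 + 3x - 5/2
θ Δ D J f = 15x^5 + 30x^4 + 30x^3 + 15x^2 + 3x
M_x (θ ∘ Δ ∘ D ∘ J) f = 15x^6 + 30x^5 + 30x^4 + 15x^3 + 3x^2
∇ M_x (θ ∘ Δ ∘ D ∘ J) f = 90x^5 - 75x^4 + 120x^3 - 60x^2 + 21x - 3
∇ ∇ M_x (θ ∘ Δ ∘ D ∘ J) f = 450x^4 - 1200x^3 + 1710x^2 - 1230x + 366
M_x (∇ ∘ ∇ ∘ M_x) (θ ∘ Δ ∘ D ∘ J) f = 450x^5 - 1200x^4 + 1710x^3 - 1230x^2 + 366x
∇ M_x (∇ ∘ ∇ ∘ M_x) (θ ∘ Δ ∘ D ∘ J) f = 2250x^4 - 9300x^3 + 16830x^2 - 14640x + 4956
∇ ∇ M_x (∇ ∘ ∇ ∘ M_x) (θ ∘ Δ ∘ D ∘ J) f = 9000x^3 - 41400x^2 + 70560x - 43020
M_x (∇ ∘ ∇ ∘ M_x) (∇ ∘ ∇ ∘ M_x) (θ ∘ Δ ∘ D ∘ J) f = 9000x^4 - 41400x^3 + 70560x^2 - 43020x
∇ M_x (∇ ∘ ∇ ∘ M_x) (∇ ∘ ∇ ∘ M_x) (θ ∘ Δ ∘ D ∘ J) f = 36000x^3 - 178200x^2 + 301320x - 163980
∇ ∇ M_x (∇ ∘ ∇ ∘ M_x) (∇ ∘ ∇ ∘ M_x) (θ ∘ Δ ∘ D ∘ J) f = 108000x^2 - 464400x + 515520

the result is g(x) = 108000x^2 - 464400x + 515520


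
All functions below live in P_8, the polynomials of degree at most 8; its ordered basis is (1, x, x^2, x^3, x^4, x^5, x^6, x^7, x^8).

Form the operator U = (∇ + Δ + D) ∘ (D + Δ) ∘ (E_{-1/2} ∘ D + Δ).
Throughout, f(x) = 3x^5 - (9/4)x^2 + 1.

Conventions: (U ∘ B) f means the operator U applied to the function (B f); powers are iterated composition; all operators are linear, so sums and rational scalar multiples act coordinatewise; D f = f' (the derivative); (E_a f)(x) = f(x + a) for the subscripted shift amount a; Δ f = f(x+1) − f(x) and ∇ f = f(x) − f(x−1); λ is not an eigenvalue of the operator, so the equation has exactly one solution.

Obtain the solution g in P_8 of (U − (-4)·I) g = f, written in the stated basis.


write g with unknown coordinates in the stated basis and equate coefficients in (U − (-4)·I) g = f
solving from the highest basis element down gives g = (3/4)x^5 - (2169/16)x^2 - (135/2)x - 733/8
check: U g = 540x^2 + 270x + 735/2
so U g − (-4)·g = 3x^5 - (9/4)x^2 + 1 = f ✓

the result is g(x) = (3/4)x^5 - (2169/16)x^2 - (135/2)x - 733/8


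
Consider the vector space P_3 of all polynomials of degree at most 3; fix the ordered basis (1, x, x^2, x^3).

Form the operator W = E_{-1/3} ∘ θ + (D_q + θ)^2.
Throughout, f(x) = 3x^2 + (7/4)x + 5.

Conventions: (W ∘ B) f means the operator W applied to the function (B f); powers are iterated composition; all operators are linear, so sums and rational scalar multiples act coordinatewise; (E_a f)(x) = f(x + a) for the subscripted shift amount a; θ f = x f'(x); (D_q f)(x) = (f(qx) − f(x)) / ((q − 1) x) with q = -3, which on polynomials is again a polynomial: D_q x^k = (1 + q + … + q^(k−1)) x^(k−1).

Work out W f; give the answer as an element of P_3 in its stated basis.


θ f = 6x^2 + (7/4)x
E_{-1/3} θ f = 6x^2 - (9/4)x + 1/12
D_q f = -6x + 7/4
θ f = 6x^2 + (7/4)x
(D_q + θ) f = 6x^2 - (17/4)x + 7/4
D_q (D_q + θ) f = -12x - 17/4
θ (D_q + θ) f = 12x^2 - (17/4)x
(D_q + θ) (D_q + θ) f = 12x^2 - (65/4)x - 17/4
(E_{-1/3} ∘ θ + (D_q + θ)^2) f = 18x^2 - (37/2)x - 25/6

the image equals g(x) = 18x^2 - (37/2)x - 25/6


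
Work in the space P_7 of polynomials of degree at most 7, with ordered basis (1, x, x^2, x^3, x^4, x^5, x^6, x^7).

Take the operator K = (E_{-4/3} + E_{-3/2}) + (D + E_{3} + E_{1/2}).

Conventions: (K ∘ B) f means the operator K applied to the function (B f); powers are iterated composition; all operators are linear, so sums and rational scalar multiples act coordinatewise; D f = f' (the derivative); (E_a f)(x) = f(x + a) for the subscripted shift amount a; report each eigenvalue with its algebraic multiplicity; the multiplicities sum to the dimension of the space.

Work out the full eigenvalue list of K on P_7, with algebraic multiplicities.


image of 1: 4
image of x: 4x + 5/3
image of x^2: 4x^2 + (10/3)x + 239/18
image of x^3: 4x^3 + 5x^2 + (239/6)x + 2309/108
image of x^4: 4x^4 + (20/3)x^3 + (239/3)x^2 + (2309/27)x + 57857/648
image of x^5: 4x^5 + (25/3)x^4 + (1195/9)x^3 + (11545/54)x^2 + (289285/648)x + 898997/3888
image of x^6: 4x^6 + 10x^5 + (1195/6)x^4 + (11545/27)x^3 + (289285/216)x^2 + (898997/648)x + 17403269/23328
image of x^7: 4x^7 + (35/3)x^6 + (1673/6)x^5 + (80815/108)x^4 + (2024995/648)x^3 + (6292979/1296)x^2 + (121822883/23328)x + 302671049/139968
the matrix is upper triangular; its diagonal is (4, 4, 4, 4, 4, 4, 4, 4)
for a triangular matrix the eigenvalues are the diagonal entries, with algebraic multiplicity their repetition count

λ = 4 (multiplicity 8)


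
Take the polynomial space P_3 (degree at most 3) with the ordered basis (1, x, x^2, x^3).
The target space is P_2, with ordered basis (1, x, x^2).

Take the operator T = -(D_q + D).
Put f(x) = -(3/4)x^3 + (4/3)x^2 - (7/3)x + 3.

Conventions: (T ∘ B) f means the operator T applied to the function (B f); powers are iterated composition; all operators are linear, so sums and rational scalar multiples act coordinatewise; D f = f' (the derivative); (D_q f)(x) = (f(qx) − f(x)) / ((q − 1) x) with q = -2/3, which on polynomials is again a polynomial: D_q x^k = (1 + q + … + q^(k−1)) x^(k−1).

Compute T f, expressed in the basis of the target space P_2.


the result is g(x) = (17/6)x^2 - (28/9)x + 14/3

D_q f = -(7/12)x^2 + (4/9)x - 7/3
D f = -(9/4)x^2 + (8/3)x - 7/3
(D_q + D) f = -(17/6)x^2 + (28/9)x - 14/3
(-(D_q + D)) f = (17/6)x^2 - (28/9)x + 14/3


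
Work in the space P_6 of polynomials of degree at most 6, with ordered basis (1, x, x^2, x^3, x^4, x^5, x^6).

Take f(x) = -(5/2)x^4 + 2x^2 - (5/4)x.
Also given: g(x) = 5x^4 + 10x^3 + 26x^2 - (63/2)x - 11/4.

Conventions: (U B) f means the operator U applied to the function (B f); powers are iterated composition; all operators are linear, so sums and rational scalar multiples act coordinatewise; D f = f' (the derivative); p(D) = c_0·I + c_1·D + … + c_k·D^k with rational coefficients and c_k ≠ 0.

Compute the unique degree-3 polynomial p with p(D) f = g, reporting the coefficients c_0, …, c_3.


p(D) = -2·I − D − D^2 + (1/2)·D^3, i.e. c_0 = -2, c_1 = -1, c_2 = -1, c_3 = 1/2

D^0 f = -(5/2)x^4 + 2x^2 - (5/4)x
D^1 f = -10x^3 + 4x - 5/4
D^2 f = -30x^2 + 4
D^3 f = -60x
matching coefficients of g against c_0 f + c_1 Df + … from the top degree down determines the c_i
solution: c_0 = -2, c_1 = -1, c_2 = -1, c_3 = 1/2


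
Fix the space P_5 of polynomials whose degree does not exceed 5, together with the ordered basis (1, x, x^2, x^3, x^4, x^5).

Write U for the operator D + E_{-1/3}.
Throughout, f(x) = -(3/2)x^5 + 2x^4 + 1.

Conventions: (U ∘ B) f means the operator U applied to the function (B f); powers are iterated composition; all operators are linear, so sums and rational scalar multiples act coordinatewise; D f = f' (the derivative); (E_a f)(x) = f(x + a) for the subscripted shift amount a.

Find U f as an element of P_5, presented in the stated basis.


g(x) = -(3/2)x^5 - 3x^4 + (11/3)x^3 + (17/9)x^2 - (7/18)x + 167/162

D f = -(15/2)x^4 + 8x^3
E_{-1/3} f = -(3/2)x^5 + (9/2)x^4 - (13/3)x^3 + (17/9)x^2 - (7/18)x + 167/162
(D + E_{-1/3}) f = -(3/2)x^5 - 3x^4 + (11/3)x^3 + (17/9)x^2 - (7/18)x + 167/162


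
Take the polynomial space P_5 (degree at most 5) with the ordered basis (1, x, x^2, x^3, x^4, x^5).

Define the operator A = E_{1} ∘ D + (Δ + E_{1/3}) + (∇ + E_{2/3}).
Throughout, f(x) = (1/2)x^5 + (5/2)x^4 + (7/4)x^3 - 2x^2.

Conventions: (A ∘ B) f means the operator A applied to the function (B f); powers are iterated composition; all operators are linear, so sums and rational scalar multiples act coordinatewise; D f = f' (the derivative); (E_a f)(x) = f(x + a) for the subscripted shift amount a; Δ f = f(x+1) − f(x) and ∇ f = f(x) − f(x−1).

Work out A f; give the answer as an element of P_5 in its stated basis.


D f = (5/2)x^4 + 10x^3 + (21/4)x^2 - 4x
E_{1} D f = (5/2)x^4 + 20x^3 + (201/4)x^2 + (93/2)x + 55/4
Δ f = (5/2)x^4 + 15x^3 + (101/4)x^2 + (55/4)x + 11/4
E_{1/3} f = (1/2)x^5 + (10/3)x^4 + (203/36)x^3 + (173/108)x^2 - (113/324)x - 121/972
(Δ + E_{1/3}) f = (1/2)x^5 + (35/6)x^4 + (743/36)x^3 + (725/27)x^2 + (2171/162)x + 638/243
∇ f = (5/2)x^4 + 5x^3 - (19/4)x^2 - (7/4)x + 7/4
E_{2/3} f = (1/2)x^5 + (25/6)x^4 + (383/36)x^3 + (521/54)x^2 + (253/81)x + 46/243
(∇ + E_{2/3}) f = (1/2)x^5 + (20/3)x^4 + (563/36)x^3 + (529/108)x^2 + (445/324)x + 1885/972
(E_{1} ∘ D + (Δ + E_{1/3}) + (∇ + E_{2/3})) f = x^5 + 15x^4 + (1013/18)x^3 + 82x^2 + (19853/324)x + 989/54

the result is g(x) = x^5 + 15x^4 + (1013/18)x^3 + 82x^2 + (19853/324)x + 989/54


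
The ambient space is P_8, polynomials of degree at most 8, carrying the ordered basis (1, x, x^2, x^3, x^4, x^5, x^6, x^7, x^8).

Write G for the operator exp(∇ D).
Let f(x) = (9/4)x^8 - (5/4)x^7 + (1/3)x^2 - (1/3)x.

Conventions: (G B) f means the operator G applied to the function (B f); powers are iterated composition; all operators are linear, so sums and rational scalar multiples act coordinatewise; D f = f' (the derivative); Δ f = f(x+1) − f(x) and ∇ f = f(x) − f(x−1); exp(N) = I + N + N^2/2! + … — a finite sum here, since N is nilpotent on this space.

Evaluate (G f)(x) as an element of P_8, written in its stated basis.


g(x) = (9/4)x^8 - (5/4)x^7 + 126x^6 - (861/2)x^5 + (10605/4)x^4 - 8890x^3 + (274495/12)x^2 - (111259/3)x + 347711/12

order-1 term: 126x^6 - (861/2)x^5 + (3045/4)x^4 - 805x^3 + (2037/4)x^2 - (357/2)x + 329/12
order-2 term: 1890x^4 - 8085x^3 + 14805x^2 - (26355/2)x + 9387/2
order-3 term: 7560x^2 - 23730x + 20475
order-4 term: 3780
the series for exp(∇ D) f terminates at order 4
exp(∇ D) f = (9/4)x^8 - (5/4)x^7 + 126x^6 - (861/2)x^5 + (10605/4)x^4 - 8890x^3 + (274495/12)x^2 - (111259/3)x + 347711/12


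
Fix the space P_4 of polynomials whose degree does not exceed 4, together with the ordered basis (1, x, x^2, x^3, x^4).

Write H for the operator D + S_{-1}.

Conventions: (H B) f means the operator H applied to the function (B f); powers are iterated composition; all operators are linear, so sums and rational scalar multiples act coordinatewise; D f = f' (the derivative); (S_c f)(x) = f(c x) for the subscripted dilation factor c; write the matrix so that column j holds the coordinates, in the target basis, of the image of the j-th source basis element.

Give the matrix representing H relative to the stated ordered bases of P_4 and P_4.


the matrix is [[1, 1, 0, 0, 0]; [0, -1, 2, 0, 0]; [0, 0, 1, 3, 0]; [0, 0, 0, -1, 4]; [0, 0, 0, 0, 1]] (rows listed top to bottom)

image of 1: 1
image of x: -x + 1
image of x^2: x^2 + 2x
image of x^3: -x^3 + 3x^2
image of x^4: x^4 + 4x^3
each image's coordinates form column j of the matrix


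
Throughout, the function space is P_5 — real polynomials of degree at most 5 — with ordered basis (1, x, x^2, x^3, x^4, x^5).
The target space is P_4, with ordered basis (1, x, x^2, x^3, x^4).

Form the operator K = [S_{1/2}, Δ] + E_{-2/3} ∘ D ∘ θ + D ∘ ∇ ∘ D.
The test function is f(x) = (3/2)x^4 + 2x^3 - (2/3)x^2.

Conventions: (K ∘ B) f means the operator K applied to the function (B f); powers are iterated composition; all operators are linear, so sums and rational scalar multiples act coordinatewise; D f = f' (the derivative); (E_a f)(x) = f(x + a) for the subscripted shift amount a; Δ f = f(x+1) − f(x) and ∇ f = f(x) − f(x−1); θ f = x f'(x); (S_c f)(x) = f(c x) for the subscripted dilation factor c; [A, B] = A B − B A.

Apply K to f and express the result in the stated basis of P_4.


g(x) = (195/8)x^3 - (441/16)x^2 + (367/8)x - 65/96

Δ f = 6x^3 + 15x^2 + (32/3)x + 17/6
S_{1/2} Δ f = (3/4)x^3 + (15/4)x^2 + (16/3)x + 17/6
S_{1/2} f = (3/32)x^4 + (1/4)x^3 - (1/6)x^2
Δ S_{1/2} f = (3/8)x^3 + (21/16)x^2 + (19/24)x + 17/96
[S_{1/2}, Δ] f = (3/8)x^3 + (39/16)x^2 + (109/24)x + 85/32
θ f = 6x^4 + 6x^3 - (4/3)x^2
D θ f = 24x^3 + 18x^2 - (8/3)x
E_{-2/3} (D ∘ θ) f = 24x^3 - 30x^2 + (16/3)x + 8/3
D f = 6x^3 + 6x^2 - (4/3)x
∇ D f = 18x^2 - 6x - 4/3
D ∇ D f = 36x - 6
([S_{1/2}, Δ] + E_{-2/3} ∘ D ∘ θ + D ∘ ∇ ∘ D) f = (195/8)x^3 - (441/16)x^2 + (367/8)x - 65/96


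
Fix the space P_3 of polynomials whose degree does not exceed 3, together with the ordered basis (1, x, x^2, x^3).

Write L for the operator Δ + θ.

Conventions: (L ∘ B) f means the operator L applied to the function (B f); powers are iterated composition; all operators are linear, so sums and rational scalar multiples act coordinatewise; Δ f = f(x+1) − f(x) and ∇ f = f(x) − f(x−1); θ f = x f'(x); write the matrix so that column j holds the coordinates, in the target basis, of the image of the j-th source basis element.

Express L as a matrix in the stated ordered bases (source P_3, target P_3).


the matrix is [[0, 1, 1, 1]; [0, 1, 2, 3]; [0, 0, 2, 3]; [0, 0, 0, 3]] (rows listed top to bottom)

image of 1: 0
image of x: x + 1
image of x^2: 2x^2 + 2x + 1
image of x^3: 3x^3 + 3x^2 + 3x + 1
each image's coordinates form column j of the matrix


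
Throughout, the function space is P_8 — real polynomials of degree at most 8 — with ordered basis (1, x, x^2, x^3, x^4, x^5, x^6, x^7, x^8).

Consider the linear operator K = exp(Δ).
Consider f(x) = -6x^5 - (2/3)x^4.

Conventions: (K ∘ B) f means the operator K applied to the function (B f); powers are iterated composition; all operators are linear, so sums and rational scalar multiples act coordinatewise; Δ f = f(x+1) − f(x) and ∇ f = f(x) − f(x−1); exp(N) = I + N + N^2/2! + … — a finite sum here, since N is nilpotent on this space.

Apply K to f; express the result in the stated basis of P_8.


the result is g(x) = -6x^5 - (92/3)x^4 - (368/3)x^3 - 308x^2 - (1390/3)x - 322

order-1 term: -30x^4 - (188/3)x^3 - 64x^2 - (98/3)x - 20/3
order-2 term: -60x^3 - 184x^2 - 218x - 284/3
order-3 term: -60x^2 - (548/3)x - 154
order-4 term: -30x - 182/3
order-5 term: -6
the series for exp(Δ) f terminates at order 5
exp(Δ) f = -6x^5 - (92/3)x^4 - (368/3)x^3 - 308x^2 - (1390/3)x - 322


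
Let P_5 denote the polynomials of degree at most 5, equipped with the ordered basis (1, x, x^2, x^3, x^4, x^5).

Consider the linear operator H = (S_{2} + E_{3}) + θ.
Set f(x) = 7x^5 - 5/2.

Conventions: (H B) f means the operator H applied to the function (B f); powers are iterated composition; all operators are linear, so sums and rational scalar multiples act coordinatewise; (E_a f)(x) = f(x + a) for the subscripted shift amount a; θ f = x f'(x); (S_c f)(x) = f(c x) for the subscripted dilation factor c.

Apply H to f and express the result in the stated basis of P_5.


S_{2} f = 224x^5 - 5/2
E_{3} f = 7x^5 + 105x^4 + 630x^3 + 1890x^2 + 2835x + 3397/2
(S_{2} + E_{3}) f = 231x^5 + 105x^4 + 630x^3 + 1890x^2 + 2835x + 1696
θ f = 35x^5
((S_{2} + E_{3}) + θ) f = 266x^5 + 105x^4 + 630x^3 + 1890x^2 + 2835x + 1696

the result is g(x) = 266x^5 + 105x^4 + 630x^3 + 1890x^2 + 2835x + 1696


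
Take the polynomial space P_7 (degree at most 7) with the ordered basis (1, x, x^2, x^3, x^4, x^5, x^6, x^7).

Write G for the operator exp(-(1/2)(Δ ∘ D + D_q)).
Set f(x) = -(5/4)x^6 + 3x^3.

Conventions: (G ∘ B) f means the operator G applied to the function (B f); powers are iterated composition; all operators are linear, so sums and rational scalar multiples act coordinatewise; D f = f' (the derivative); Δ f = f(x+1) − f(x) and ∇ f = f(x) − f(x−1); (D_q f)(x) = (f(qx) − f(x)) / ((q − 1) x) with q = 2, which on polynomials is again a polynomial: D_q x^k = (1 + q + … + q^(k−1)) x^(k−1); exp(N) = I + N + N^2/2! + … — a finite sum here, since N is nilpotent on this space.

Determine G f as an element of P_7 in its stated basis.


the result is g(x) = -(5/4)x^6 + (315/8)x^5 - (9165/32)x^4 + (34317/64)x^3 - (69471/512)x^2 + (49713/1024)x - 104419/4096

order-1 term: (315/8)x^5 + (75/4)x^4 + (75/2)x^3 + 27x^2 + (39/4)x - 3/4
order-2 term: -(9765/32)x^4 - (4275/16)x^3 - (6675/16)x^2 - (2637/8)x - 3585/32
order-3 term: (48825/64)x^3 + (29505/32)x^2 + (34755/32)x + 16993/32
order-4 term: -(341775/512)x^2 - (117495/128)x - 334005/512
order-5 term: (205065/1024)x + 115353/512
order-6 term: -68355/4096
the series for exp(-(1/2)(Δ ∘ D + D_q)) f terminates at order 6
exp(-(1/2)(Δ ∘ D + D_q)) f = -(5/4)x^6 + (315/8)x^5 - (9165/32)x^4 + (34317/64)x^3 - (69471/512)x^2 + (49713/1024)x - 104419/4096


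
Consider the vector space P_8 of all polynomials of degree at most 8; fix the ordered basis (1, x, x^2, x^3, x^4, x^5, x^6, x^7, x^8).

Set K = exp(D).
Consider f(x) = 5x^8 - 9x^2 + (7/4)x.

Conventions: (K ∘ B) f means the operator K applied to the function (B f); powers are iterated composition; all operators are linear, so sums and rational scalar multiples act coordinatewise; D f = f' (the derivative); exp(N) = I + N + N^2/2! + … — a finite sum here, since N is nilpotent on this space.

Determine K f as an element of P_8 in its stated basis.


order-1 term: 40x^7 - 18x + 7/4
order-2 term: 140x^6 - 9
order-3 term: 280x^5
order-4 term: 350x^4
order-5 term: 280x^3
order-6 term: 140x^2
order-7 term: 40x
order-8 term: 5
the series for exp(D) f terminates at order 8
exp(D) f = 5x^8 + 40x^7 + 140x^6 + 280x^5 + 350x^4 + 280x^3 + 131x^2 + (95/4)x - 9/4

g(x) = 5x^8 + 40x^7 + 140x^6 + 280x^5 + 350x^4 + 280x^3 + 131x^2 + (95/4)x - 9/4


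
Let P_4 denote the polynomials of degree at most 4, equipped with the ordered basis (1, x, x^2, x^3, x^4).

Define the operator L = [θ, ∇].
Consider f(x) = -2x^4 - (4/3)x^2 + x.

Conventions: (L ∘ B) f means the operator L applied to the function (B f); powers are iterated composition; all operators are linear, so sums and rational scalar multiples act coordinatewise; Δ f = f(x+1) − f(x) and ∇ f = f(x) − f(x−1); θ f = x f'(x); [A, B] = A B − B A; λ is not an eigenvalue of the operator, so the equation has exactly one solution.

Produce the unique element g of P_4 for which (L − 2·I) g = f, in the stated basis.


write g with unknown coordinates in the stated basis and equate coefficients in (L − 2·I) g = f
solving from the highest basis element down gives g = x^4 - 2x^3 + (29/3)x^2 - (133/6)x + 103/4
check: L g = -4x^3 + 18x^2 - (130/3)x + 103/2
so L g − 2·g = -2x^4 - (4/3)x^2 + x = f ✓

the image equals g(x) = x^4 - 2x^3 + (29/3)x^2 - (133/6)x + 103/4


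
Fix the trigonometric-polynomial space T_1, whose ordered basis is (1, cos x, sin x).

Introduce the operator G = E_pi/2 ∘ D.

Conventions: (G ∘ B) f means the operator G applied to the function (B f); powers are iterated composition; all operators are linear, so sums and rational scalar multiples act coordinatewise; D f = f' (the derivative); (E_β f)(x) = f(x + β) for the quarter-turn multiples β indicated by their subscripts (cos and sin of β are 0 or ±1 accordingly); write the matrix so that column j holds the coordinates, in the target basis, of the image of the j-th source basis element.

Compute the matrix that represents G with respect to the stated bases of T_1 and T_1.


the matrix is [[0, 0, 0]; [0, -1, 0]; [0, 0, -1]] (rows listed top to bottom)

image of 1: 0
image of cos x: -cos x
image of sin x: -sin x
each image's coordinates form column j of the matrix


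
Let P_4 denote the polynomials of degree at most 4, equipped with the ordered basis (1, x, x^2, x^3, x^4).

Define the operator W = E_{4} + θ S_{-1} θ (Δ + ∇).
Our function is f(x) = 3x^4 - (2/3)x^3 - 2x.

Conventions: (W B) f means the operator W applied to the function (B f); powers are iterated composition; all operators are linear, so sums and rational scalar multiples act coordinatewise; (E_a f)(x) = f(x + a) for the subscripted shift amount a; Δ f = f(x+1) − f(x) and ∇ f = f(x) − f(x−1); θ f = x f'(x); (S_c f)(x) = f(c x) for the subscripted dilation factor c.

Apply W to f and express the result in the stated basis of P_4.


the image equals g(x) = 3x^4 - (506/3)x^3 + 264x^2 + 710x + 2152/3

E_{4} f = 3x^4 + (142/3)x^3 + 280x^2 + 734x + 2152/3
Δ f = 12x^3 + 16x^2 + 10x + 1/3
∇ f = 12x^3 - 20x^2 + 14x - 17/3
(Δ + ∇) f = 24x^3 - 4x^2 + 24x - 16/3
θ (Δ + ∇) f = 72x^3 - 8x^2 + 24x
S_{-1} θ (Δ + ∇) f = -72x^3 - 8x^2 - 24x
θ S_{-1} θ (Δ + ∇) f = -216x^3 - 16x^2 - 24x
(E_{4} + θ S_{-1} θ (Δ + ∇)) f = 3x^4 - (506/3)x^3 + 264x^2 + 710x + 2152/3


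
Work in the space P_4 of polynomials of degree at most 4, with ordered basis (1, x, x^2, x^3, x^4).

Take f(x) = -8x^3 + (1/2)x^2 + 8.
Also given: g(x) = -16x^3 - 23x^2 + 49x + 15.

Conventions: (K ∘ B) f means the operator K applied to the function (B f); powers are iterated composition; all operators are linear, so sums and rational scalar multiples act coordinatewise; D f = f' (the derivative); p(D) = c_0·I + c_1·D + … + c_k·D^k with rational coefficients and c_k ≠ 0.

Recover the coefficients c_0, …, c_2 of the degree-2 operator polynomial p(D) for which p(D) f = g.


c_0 = 2, c_1 = 1, c_2 = -1

D^0 f = -8x^3 + (1/2)x^2 + 8
D^1 f = -24x^2 + x
D^2 f = -48x + 1
matching coefficients of g against c_0 f + c_1 Df + … from the top degree down determines the c_i
solution: c_0 = 2, c_1 = 1, c_2 = -1


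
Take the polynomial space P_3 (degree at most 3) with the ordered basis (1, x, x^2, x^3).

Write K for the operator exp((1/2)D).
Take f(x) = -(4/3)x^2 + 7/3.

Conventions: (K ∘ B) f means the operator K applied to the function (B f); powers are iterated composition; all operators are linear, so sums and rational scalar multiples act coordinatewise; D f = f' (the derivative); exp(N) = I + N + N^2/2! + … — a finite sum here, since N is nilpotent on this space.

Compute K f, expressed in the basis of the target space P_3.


the image equals g(x) = -(4/3)x^2 - (4/3)x + 2

order-1 term: -(4/3)x
order-2 term: -1/3
the series for exp((1/2)D) f terminates at order 2
exp((1/2)D) f = -(4/3)x^2 - (4/3)x + 2


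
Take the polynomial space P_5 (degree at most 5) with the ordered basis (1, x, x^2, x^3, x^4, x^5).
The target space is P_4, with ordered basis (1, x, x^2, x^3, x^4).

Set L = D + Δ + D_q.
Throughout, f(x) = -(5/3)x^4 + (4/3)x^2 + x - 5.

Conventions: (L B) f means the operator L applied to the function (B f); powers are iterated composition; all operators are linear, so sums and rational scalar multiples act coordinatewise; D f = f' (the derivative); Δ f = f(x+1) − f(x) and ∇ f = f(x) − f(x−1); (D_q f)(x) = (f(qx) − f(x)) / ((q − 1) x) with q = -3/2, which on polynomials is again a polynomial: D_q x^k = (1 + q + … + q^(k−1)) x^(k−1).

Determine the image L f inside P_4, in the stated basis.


the image equals g(x) = -(85/8)x^3 - 10x^2 - 2x + 8/3

D f = -(20/3)x^3 + (8/3)x + 1
Δ f = -(20/3)x^3 - 10x^2 - 4x + 2/3
D_q f = (65/24)x^3 - (2/3)x + 1
(D + Δ + D_q) f = -(85/8)x^3 - 10x^2 - 2x + 8/3


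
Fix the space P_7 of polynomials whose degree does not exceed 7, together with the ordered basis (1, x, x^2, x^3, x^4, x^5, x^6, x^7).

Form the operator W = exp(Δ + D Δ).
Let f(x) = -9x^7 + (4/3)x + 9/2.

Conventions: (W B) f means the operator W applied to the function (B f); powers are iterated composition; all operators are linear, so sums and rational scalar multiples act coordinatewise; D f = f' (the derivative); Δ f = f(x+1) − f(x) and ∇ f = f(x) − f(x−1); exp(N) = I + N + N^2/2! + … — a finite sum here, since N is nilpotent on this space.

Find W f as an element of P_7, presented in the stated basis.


order-1 term: -63x^6 - 567x^5 - 1260x^4 - 1575x^3 - 1134x^2 - 441x - 212/3
order-2 term: -189x^5 - 2835x^4 - 13545x^3 - 27405x^2 - 26523x - 10143
order-3 term: -315x^4 - 5670x^3 - 33075x^2 - 75600x - 59409
order-4 term: -315x^3 - 5670x^2 - 30555x - 49770
order-5 term: -189x^2 - 2835x - 9765
order-6 term: -63x - 567
order-7 term: -9
the series for exp(Δ + D Δ) f terminates at order 7
exp(Δ + D Δ) f = -9x^7 - 63x^6 - 756x^5 - 4410x^4 - 21105x^3 - 67473x^2 - (408047/3)x - 778375/6

g(x) = -9x^7 - 63x^6 - 756x^5 - 4410x^4 - 21105x^3 - 67473x^2 - (408047/3)x - 778375/6


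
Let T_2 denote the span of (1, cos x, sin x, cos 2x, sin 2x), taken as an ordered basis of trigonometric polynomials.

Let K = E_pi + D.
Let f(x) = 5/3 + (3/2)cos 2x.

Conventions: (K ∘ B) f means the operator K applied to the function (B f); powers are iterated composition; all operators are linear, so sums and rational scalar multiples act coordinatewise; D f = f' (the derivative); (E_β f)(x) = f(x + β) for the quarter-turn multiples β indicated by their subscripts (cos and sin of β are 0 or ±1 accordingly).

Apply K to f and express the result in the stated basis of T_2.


the result is g(x) = 5/3 + (3/2)cos 2x - 3sin 2x

E_pi f = 5/3 + (3/2)cos 2x
D f = -3sin 2x
(E_pi + D) f = 5/3 + (3/2)cos 2x - 3sin 2x


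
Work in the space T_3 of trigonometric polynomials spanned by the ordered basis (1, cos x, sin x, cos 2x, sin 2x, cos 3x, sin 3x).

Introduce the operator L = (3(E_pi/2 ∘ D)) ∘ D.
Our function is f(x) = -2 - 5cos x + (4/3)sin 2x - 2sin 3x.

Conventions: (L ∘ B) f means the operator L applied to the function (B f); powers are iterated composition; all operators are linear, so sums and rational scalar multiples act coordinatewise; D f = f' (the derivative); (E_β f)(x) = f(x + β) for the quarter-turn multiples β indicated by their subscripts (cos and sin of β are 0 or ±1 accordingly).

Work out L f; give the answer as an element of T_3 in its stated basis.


D f = 5sin x + (8/3)cos 2x - 6cos 3x
D D f = 5cos x - (16/3)sin 2x + 18sin 3x
E_pi/2 D D f = -5sin x + (16/3)sin 2x - 18cos 3x
(3(E_pi/2 ∘ D)) D f = -15sin x + 16sin 2x - 54cos 3x

the result is g(x) = -15sin x + 16sin 2x - 54cos 3x


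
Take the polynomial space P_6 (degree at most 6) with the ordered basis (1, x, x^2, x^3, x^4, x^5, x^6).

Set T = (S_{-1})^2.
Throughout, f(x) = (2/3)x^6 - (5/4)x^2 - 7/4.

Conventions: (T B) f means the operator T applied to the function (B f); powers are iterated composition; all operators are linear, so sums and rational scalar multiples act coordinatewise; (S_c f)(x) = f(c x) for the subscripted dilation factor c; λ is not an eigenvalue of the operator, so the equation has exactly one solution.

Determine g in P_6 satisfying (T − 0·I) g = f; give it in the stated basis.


the image equals g(x) = (2/3)x^6 - (5/4)x^2 - 7/4

write g with unknown coordinates in the stated basis and equate coefficients in (T − 0·I) g = f
solving from the highest basis element down gives g = (2/3)x^6 - (5/4)x^2 - 7/4
check: T g = (2/3)x^6 - (5/4)x^2 - 7/4
so T g − 0·g = (2/3)x^6 - (5/4)x^2 - 7/4 = f ✓


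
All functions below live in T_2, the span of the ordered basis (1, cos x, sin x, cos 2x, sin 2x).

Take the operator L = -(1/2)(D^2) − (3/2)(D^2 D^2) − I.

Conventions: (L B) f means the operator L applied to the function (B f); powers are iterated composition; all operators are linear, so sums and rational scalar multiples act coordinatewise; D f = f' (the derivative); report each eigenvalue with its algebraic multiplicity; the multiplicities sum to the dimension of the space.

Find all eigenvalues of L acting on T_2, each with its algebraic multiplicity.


λ = -23 (multiplicity 2), λ = -2 (multiplicity 2), λ = -1 (multiplicity 1)

image of 1: -1
image of cos x: -2cos x
image of sin x: -2sin x
image of cos 2x: -23cos 2x
image of sin 2x: -23sin 2x
the matrix is diagonal; its diagonal is (-1, -2, -2, -23, -23)
for a triangular matrix the eigenvalues are the diagonal entries, with algebraic multiplicity their repetition count
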